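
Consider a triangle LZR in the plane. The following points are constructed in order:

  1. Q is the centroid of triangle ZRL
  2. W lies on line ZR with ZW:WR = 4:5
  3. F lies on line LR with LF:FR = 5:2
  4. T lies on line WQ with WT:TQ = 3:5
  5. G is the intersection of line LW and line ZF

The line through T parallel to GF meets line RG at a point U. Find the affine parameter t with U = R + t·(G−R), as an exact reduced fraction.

t = 131/144

Set L = (0, 0), Z = (1, 0), R = (0, 1); any affine frame gives the same invariant.
1. Q is the centroid of triangle ZRL ⇒ Q = (1/3, 1/3)
2. W lies on line ZR with ZW:WR = 4:5 ⇒ W = (5/9, 4/9)
3. F lies on line LR with LF:FR = 5:2 ⇒ F = (0, 5/7)
4. T lies on line WQ with WT:TQ = 3:5 ⇒ T = (17/36, 29/72)
5. G is the intersection of line LW and line ZF ⇒ G = (25/53, 20/53)
through T parallel to GF: direction (-25/53, 125/371); meets RG at U = (3275/7632, 1103/2544)
U = R + t·(G−R) with t = 131/144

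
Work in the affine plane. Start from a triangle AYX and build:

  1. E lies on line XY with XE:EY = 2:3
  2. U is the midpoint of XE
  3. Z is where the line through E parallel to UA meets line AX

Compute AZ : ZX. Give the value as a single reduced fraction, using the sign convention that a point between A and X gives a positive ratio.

Assign A = (0, 0), Y = (1, 0), X = (0, 1) — the answer is frame-independent, so this choice is without loss of generality.
1. E lies on line XY with XE:EY = 2:3 ⇒ E = (2/5, 3/5)
2. U is the midpoint of XE ⇒ U = (1/5, 4/5)
3. Z is where the line through E parallel to UA meets line AX ⇒ Z = (0, -1)
Z = A + t·(X−A) with t = -1, so AZ:ZX = t:(1−t) = -1:2

AZ:ZX = -1/2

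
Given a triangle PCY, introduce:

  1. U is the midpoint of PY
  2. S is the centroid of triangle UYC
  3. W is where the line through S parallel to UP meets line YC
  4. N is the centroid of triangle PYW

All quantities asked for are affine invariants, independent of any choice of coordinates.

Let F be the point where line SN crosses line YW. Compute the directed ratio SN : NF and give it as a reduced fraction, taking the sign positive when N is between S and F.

SN:NF = -1/2

Work in coordinates with P = (0, 0), C = (1, 0), Y = (0, 1).
1. U is the midpoint of PY ⇒ U = (0, 1/2)
2. S is the centroid of triangle UYC ⇒ S = (1/3, 1/2)
3. W is where the line through S parallel to UP meets line YC ⇒ W = (1/3, 2/3)
4. N is the centroid of triangle PYW ⇒ N = (1/9, 5/9)
line SN meets YW at F = (5/9, 4/9)
N = S + t·(F−S) with t = -1, so SN:NF = -1:2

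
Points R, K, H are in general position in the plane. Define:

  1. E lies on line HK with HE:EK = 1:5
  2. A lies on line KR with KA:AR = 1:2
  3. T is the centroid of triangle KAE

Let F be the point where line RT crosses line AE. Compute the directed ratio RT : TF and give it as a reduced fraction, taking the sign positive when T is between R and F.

Work in coordinates with R = (0, 0), K = (1, 0), H = (0, 1).
1. E lies on line HK with HE:EK = 1:5 ⇒ E = (1/6, 5/6)
2. A lies on line KR with KA:AR = 1:2 ⇒ A = (2/3, 0)
3. T is the centroid of triangle KAE ⇒ T = (11/18, 5/18)
line RT meets AE at F = (11/21, 5/21)
T = R + t·(F−R) with t = 7/6, so RT:TF = 7/6:-1/6

RT:TF = -7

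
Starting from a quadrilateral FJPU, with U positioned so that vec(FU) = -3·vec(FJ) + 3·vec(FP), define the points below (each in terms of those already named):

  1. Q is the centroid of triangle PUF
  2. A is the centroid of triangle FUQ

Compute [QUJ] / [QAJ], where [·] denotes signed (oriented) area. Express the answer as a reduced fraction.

Choose coordinates F = (0, 0), J = (1, 0), P = (0, 1), U = (-3, 3).
1. Q is the centroid of triangle PUF ⇒ Q = (-1, 4/3)
2. A is the centroid of triangle FUQ ⇒ A = (-4/3, 13/9)
2·[QUJ] = -2/3, 2·[QAJ] = 2/9
[QUJ]:[QAJ] = -2/3:2/9 = -3

[QUJ]:[QAJ] = -3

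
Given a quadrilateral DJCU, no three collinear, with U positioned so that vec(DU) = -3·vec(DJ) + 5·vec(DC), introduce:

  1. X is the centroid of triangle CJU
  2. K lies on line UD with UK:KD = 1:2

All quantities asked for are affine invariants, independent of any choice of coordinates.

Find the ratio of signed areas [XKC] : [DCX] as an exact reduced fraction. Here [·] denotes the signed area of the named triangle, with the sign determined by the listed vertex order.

Choose coordinates D = (0, 0), J = (1, 0), C = (0, 1), U = (-3, 5).
1. X is the centroid of triangle CJU ⇒ X = (-2/3, 2)
2. K lies on line UD with UK:KD = 1:2 ⇒ K = (-2, 10/3)
2·[XKC] = 4/9, 2·[DCX] = 2/3
[XKC]:[DCX] = 4/9:2/3 = 2/3

[XKC]:[DCX] = 2/3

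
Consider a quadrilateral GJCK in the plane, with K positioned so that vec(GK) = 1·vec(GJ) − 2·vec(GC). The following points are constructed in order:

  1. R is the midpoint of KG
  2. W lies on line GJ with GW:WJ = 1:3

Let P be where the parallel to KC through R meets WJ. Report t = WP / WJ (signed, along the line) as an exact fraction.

Choose coordinates G = (0, 0), J = (1, 0), C = (0, 1), K = (1, -2).
1. R is the midpoint of KG ⇒ R = (1/2, -1)
2. W lies on line GJ with GW:WJ = 1:3 ⇒ W = (1/4, 0)
through R parallel to KC: direction (-1, 3); meets WJ at P = (1/6, 0)
P = W + t·(J−W) with t = -1/9

t = -1/9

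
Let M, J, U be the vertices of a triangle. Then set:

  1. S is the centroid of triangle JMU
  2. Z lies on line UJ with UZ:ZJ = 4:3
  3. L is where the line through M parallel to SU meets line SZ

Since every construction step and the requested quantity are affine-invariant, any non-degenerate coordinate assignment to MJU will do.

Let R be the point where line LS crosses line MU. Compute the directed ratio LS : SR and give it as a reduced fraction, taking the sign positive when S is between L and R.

Choose coordinates M = (0, 0), J = (1, 0), U = (0, 1).
1. S is the centroid of triangle JMU ⇒ S = (1/3, 1/3)
2. Z lies on line UJ with UZ:ZJ = 4:3 ⇒ Z = (4/7, 3/7)
3. L is where the line through M parallel to SU meets line SZ ⇒ L = (-1/12, 1/6)
line LS meets MU at R = (0, 1/5)
S = L + t·(R−L) with t = 5, so LS:SR = 5:-4

LS:SR = -5/4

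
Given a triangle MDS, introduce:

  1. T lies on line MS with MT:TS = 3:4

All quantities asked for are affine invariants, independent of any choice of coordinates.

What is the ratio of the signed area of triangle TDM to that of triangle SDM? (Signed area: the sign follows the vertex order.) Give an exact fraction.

Set M = (0, 0), D = (1, 0), S = (0, 1); any affine frame gives the same invariant.
1. T lies on line MS with MT:TS = 3:4 ⇒ T = (0, 3/7)
2·[TDM] = -3/7, 2·[SDM] = -1
[TDM]:[SDM] = -3/7:-1 = 3/7

[TDM]:[SDM] = 3/7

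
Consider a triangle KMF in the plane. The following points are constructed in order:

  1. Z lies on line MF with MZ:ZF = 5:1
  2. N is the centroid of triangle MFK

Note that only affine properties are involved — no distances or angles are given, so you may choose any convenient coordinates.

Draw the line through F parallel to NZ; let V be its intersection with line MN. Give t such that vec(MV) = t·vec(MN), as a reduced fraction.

t = 6/5

Assign K = (0, 0), M = (1, 0), F = (0, 1) — the answer is frame-independent, so this choice is without loss of generality.
1. Z lies on line MF with MZ:ZF = 5:1 ⇒ Z = (1/6, 5/6)
2. N is the centroid of triangle MFK ⇒ N = (1/3, 1/3)
through F parallel to NZ: direction (-1/6, 1/2); meets MN at V = (1/5, 2/5)
V = M + t·(N−M) with t = 6/5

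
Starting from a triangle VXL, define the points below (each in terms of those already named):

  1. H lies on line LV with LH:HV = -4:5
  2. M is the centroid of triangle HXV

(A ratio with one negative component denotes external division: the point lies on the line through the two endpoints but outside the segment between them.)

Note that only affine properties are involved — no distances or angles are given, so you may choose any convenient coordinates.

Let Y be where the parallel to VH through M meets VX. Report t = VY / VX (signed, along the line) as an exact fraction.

Work in coordinates with V = (0, 0), X = (1, 0), L = (0, 1).
1. H lies on line LV with LH:HV = -4:5 ⇒ H = (0, 5)
2. M is the centroid of triangle HXV ⇒ M = (1/3, 5/3)
through M parallel to VH: direction (0, 5); meets VX at Y = (1/3, 0)
Y = V + t·(X−V) with t = 1/3

t = 1/3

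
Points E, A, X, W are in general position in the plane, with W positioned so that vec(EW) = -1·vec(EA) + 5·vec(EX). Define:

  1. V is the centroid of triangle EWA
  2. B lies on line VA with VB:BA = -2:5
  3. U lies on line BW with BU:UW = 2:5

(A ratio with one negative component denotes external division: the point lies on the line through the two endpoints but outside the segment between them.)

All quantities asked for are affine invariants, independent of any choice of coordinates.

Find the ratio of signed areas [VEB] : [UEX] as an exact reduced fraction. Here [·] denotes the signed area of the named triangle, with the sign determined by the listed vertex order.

[VEB]:[UEX] = -35/24

Assign E = (0, 0), A = (1, 0), X = (0, 1), W = (-1, 5) — the answer is frame-independent, so this choice is without loss of generality.
1. V is the centroid of triangle EWA ⇒ V = (0, 5/3)
2. B lies on line VA with VB:BA = -2:5 ⇒ B = (-2/3, 25/9)
3. U lies on line BW with BU:UW = 2:5 ⇒ U = (-16/21, 215/63)
2·[VEB] = -10/9, 2·[UEX] = 16/21
[VEB]:[UEX] = -10/9:16/21 = -35/24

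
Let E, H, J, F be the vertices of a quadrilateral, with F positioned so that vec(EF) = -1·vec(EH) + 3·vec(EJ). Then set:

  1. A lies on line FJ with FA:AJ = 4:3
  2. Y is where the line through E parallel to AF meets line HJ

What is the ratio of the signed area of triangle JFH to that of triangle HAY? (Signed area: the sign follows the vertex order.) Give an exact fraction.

Choose coordinates E = (0, 0), H = (1, 0), J = (0, 1), F = (-1, 3).
1. A lies on line FJ with FA:AJ = 4:3 ⇒ A = (-3/7, 13/7)
2. Y is where the line through E parallel to AF meets line HJ ⇒ Y = (-1, 2)
2·[JFH] = -1, 2·[HAY] = 6/7
[JFH]:[HAY] = -1:6/7 = -7/6

[JFH]:[HAY] = -7/6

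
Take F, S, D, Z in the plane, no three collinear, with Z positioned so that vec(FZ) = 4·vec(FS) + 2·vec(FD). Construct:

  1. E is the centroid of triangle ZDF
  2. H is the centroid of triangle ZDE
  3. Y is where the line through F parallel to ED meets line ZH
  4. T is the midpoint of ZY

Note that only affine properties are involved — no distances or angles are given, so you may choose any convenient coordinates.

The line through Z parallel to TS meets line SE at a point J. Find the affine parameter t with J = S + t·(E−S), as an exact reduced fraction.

t = 11/2

Choose coordinates F = (0, 0), S = (1, 0), D = (0, 1), Z = (4, 2).
1. E is the centroid of triangle ZDF ⇒ E = (4/3, 1)
2. H is the centroid of triangle ZDE ⇒ H = (16/9, 4/3)
3. Y is where the line through F parallel to ED meets line ZH ⇒ Y = (-8/3, 0)
4. T is the midpoint of ZY ⇒ T = (2/3, 1)
through Z parallel to TS: direction (1/3, -1); meets SE at J = (17/6, 11/2)
J = S + t·(E−S) with t = 11/2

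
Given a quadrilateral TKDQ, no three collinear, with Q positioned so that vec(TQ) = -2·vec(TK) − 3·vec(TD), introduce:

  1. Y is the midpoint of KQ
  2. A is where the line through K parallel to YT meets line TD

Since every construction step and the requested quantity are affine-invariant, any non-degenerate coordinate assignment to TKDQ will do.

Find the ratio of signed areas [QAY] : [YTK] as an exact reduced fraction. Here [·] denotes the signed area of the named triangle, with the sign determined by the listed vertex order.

[QAY]:[YTK] = -2

Set T = (0, 0), K = (1, 0), D = (0, 1), Q = (-2, -3); any affine frame gives the same invariant.
1. Y is the midpoint of KQ ⇒ Y = (-1/2, -3/2)
2. A is where the line through K parallel to YT meets line TD ⇒ A = (0, -3)
2·[QAY] = 3, 2·[YTK] = -3/2
[QAY]:[YTK] = 3:-3/2 = -2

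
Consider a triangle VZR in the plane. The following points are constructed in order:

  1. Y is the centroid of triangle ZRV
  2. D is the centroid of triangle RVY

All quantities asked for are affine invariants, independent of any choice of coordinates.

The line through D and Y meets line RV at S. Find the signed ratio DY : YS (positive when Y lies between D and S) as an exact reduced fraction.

Choose coordinates V = (0, 0), Z = (1, 0), R = (0, 1).
1. Y is the centroid of triangle ZRV ⇒ Y = (1/3, 1/3)
2. D is the centroid of triangle RVY ⇒ D = (1/9, 4/9)
line DY meets RV at S = (0, 1/2)
Y = D + t·(S−D) with t = -2, so DY:YS = -2:3

DY:YS = -2/3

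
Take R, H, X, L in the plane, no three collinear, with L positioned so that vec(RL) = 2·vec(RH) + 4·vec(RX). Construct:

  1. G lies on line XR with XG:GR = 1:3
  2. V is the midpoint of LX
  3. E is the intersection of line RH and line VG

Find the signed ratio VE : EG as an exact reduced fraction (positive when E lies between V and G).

Work in coordinates with R = (0, 0), H = (1, 0), X = (0, 1), L = (2, 4).
1. G lies on line XR with XG:GR = 1:3 ⇒ G = (0, 3/4)
2. V is the midpoint of LX ⇒ V = (1, 5/2)
3. E is the intersection of line RH and line VG ⇒ E = (-3/7, 0)
E = V + t·(G−V) with t = 10/7, so VE:EG = t:(1−t) = 10/7:-3/7

VE:EG = -10/3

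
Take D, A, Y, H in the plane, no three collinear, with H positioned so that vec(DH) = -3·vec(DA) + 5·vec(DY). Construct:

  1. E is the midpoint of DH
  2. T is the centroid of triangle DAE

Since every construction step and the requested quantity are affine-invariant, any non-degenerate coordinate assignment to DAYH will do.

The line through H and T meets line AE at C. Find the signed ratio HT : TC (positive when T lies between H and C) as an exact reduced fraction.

HT:TC = -4

Set D = (0, 0), A = (1, 0), Y = (0, 1), H = (-3, 5); any affine frame gives the same invariant.
1. E is the midpoint of DH ⇒ E = (-3/2, 5/2)
2. T is the centroid of triangle DAE ⇒ T = (-1/6, 5/6)
line HT meets AE at C = (-7/8, 15/8)
T = H + t·(C−H) with t = 4/3, so HT:TC = 4/3:-1/3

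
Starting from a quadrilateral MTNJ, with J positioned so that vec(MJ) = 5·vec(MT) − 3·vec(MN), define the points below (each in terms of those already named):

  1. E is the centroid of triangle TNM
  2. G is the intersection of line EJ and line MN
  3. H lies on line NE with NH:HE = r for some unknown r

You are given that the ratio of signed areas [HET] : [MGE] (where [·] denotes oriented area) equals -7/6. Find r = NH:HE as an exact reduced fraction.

Work in coordinates with M = (0, 0), T = (1, 0), N = (0, 1), J = (5, -3).
1. E is the centroid of triangle TNM ⇒ E = (1/3, 1/3)
2. G is the intersection of line EJ and line MN ⇒ G = (0, 4/7)
3. With NH:HE = r, write λ = r/(r+1) so H = N + λ·(E−N); H is affine-linear in λ
Every point depending on H is an affine combination of H and λ-independent points, so each such coordinate is linear in λ; the λ² term in each signed area is a multiple of (E−N)×(E−N) = 0, so 2·[HET] and 2·[MGE] are each linear in λ. Evaluating at λ=0 and λ=1:
  2·[HET] = -1/3·λ + 1/3,   2·[MGE] = -4/21
So [HET]:[MGE] = (-1/3·λ + 1/3) / (-4/21). Setting this equal to -7/6:
  -1/3·λ + 1/3 = -7/6·(-4/21)  ⇒  λ = 1/3
Then r = λ/(1−λ) = (1/3)/(2/3) = 1/2. Check: with r = 1/2, H = (1/9, 7/9) and [HET]:[MGE] = -7/6 as required.

r = 1/2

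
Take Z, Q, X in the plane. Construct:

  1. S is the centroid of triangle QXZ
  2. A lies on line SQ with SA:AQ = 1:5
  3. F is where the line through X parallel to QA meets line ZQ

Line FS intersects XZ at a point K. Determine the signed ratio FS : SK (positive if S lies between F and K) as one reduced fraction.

FS:SK = 5

Assign Z = (0, 0), Q = (1, 0), X = (0, 1) — the answer is frame-independent, so this choice is without loss of generality.
1. S is the centroid of triangle QXZ ⇒ S = (1/3, 1/3)
2. A lies on line SQ with SA:AQ = 1:5 ⇒ A = (4/9, 5/18)
3. F is where the line through X parallel to QA meets line ZQ ⇒ F = (2, 0)
line FS meets XZ at K = (0, 2/5)
S = F + t·(K−F) with t = 5/6, so FS:SK = 5/6:1/6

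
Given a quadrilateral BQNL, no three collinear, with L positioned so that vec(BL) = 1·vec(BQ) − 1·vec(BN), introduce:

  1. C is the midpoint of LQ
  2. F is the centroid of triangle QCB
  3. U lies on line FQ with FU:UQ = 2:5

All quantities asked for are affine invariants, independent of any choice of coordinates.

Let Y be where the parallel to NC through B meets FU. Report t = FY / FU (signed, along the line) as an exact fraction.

t = -35/8

Set B = (0, 0), Q = (1, 0), N = (0, 1), L = (1, -1); any affine frame gives the same invariant.
1. C is the midpoint of LQ ⇒ C = (1, -1/2)
2. F is the centroid of triangle QCB ⇒ F = (2/3, -1/6)
3. U lies on line FQ with FU:UQ = 2:5 ⇒ U = (16/21, -5/42)
through B parallel to NC: direction (1, -3/2); meets FU at Y = (1/4, -3/8)
Y = F + t·(U−F) with t = -35/8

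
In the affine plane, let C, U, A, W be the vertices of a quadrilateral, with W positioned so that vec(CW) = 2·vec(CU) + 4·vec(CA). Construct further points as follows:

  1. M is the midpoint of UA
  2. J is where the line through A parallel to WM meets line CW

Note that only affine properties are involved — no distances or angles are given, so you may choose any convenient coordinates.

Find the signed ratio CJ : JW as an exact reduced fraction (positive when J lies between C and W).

Work in coordinates with C = (0, 0), U = (1, 0), A = (0, 1), W = (2, 4).
1. M is the midpoint of UA ⇒ M = (1/2, 1/2)
2. J is where the line through A parallel to WM meets line CW ⇒ J = (-3, -6)
J = C + t·(W−C) with t = -3/2, so CJ:JW = t:(1−t) = -3/2:5/2

CJ:JW = -3/5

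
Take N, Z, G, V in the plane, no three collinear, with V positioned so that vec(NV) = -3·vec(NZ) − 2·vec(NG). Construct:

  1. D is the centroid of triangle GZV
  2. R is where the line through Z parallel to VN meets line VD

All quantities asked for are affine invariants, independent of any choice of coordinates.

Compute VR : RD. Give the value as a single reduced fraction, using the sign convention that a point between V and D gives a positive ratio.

VR:RD = -6/7

Choose coordinates N = (0, 0), Z = (1, 0), G = (0, 1), V = (-3, -2).
1. D is the centroid of triangle GZV ⇒ D = (-2/3, -1/3)
2. R is where the line through Z parallel to VN meets line VD ⇒ R = (-17, -12)
R = V + t·(D−V) with t = -6, so VR:RD = t:(1−t) = -6:7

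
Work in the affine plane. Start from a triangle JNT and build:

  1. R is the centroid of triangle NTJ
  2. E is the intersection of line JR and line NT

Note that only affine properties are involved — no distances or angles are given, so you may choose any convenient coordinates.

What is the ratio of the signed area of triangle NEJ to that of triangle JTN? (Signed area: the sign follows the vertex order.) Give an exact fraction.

Assign J = (0, 0), N = (1, 0), T = (0, 1) — the answer is frame-independent, so this choice is without loss of generality.
1. R is the centroid of triangle NTJ ⇒ R = (1/3, 1/3)
2. E is the intersection of line JR and line NT ⇒ E = (1/2, 1/2)
2·[NEJ] = 1/2, 2·[JTN] = -1
[NEJ]:[JTN] = 1/2:-1 = -1/2

[NEJ]:[JTN] = -1/2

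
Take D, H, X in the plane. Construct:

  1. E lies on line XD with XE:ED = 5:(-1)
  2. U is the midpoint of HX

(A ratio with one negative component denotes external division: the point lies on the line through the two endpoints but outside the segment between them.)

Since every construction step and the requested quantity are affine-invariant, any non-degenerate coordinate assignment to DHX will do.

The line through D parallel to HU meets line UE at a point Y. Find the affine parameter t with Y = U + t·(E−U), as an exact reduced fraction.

Assign D = (0, 0), H = (1, 0), X = (0, 1) — the answer is frame-independent, so this choice is without loss of generality.
1. E lies on line XD with XE:ED = 5:(-1) ⇒ E = (0, -1/4)
2. U is the midpoint of HX ⇒ U = (1/2, 1/2)
through D parallel to HU: direction (-1/2, 1/2); meets UE at Y = (1/10, -1/10)
Y = U + t·(E−U) with t = 4/5

t = 4/5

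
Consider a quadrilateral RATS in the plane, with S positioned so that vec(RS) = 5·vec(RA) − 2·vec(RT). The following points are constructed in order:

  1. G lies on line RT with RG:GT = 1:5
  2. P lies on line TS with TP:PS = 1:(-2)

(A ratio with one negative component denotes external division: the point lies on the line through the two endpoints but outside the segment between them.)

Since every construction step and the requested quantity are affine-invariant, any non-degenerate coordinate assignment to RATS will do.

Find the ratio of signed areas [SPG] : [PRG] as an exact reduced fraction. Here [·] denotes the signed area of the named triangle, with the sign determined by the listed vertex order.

[SPG]:[PRG] = 10

Work in coordinates with R = (0, 0), A = (1, 0), T = (0, 1), S = (5, -2).
1. G lies on line RT with RG:GT = 1:5 ⇒ G = (0, 1/6)
2. P lies on line TS with TP:PS = 1:(-2) ⇒ P = (-5, 4)
2·[SPG] = 25/3, 2·[PRG] = 5/6
[SPG]:[PRG] = 25/3:5/6 = 10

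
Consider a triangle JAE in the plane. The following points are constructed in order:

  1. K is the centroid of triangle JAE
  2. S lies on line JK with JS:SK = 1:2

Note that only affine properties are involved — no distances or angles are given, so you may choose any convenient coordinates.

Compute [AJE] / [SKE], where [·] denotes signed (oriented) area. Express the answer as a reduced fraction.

[AJE]:[SKE] = -9/2

Work in coordinates with J = (0, 0), A = (1, 0), E = (0, 1).
1. K is the centroid of triangle JAE ⇒ K = (1/3, 1/3)
2. S lies on line JK with JS:SK = 1:2 ⇒ S = (1/9, 1/9)
2·[AJE] = -1, 2·[SKE] = 2/9
[AJE]:[SKE] = -1:2/9 = -9/2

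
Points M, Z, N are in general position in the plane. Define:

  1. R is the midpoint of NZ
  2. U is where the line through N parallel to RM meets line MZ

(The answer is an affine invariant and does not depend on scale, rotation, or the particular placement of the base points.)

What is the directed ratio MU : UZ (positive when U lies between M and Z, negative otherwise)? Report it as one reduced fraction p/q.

MU:UZ = -1/2

Work in coordinates with M = (0, 0), Z = (1, 0), N = (0, 1).
1. R is the midpoint of NZ ⇒ R = (1/2, 1/2)
2. U is where the line through N parallel to RM meets line MZ ⇒ U = (-1, 0)
U = M + t·(Z−M) with t = -1, so MU:UZ = t:(1−t) = -1:2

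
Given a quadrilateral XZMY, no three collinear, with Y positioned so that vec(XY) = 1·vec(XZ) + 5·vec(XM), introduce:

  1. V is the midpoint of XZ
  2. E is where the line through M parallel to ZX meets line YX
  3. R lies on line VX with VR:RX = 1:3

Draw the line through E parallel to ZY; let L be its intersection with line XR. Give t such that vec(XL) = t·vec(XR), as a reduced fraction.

Work in coordinates with X = (0, 0), Z = (1, 0), M = (0, 1), Y = (1, 5).
1. V is the midpoint of XZ ⇒ V = (1/2, 0)
2. E is where the line through M parallel to ZX meets line YX ⇒ E = (1/5, 1)
3. R lies on line VX with VR:RX = 1:3 ⇒ R = (3/8, 0)
through E parallel to ZY: direction (0, 5); meets XR at L = (1/5, 0)
L = X + t·(R−X) with t = 8/15

t = 8/15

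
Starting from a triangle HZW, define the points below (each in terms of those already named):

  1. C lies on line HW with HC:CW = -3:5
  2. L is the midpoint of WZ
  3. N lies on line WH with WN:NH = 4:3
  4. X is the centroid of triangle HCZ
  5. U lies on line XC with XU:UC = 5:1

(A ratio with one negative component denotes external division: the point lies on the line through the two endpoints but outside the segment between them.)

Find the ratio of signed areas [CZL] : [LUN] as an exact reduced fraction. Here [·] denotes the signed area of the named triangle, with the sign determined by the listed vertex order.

[CZL]:[LUN] = -315/223

Choose coordinates H = (0, 0), Z = (1, 0), W = (0, 1).
1. C lies on line HW with HC:CW = -3:5 ⇒ C = (0, -3/2)
2. L is the midpoint of WZ ⇒ L = (1/2, 1/2)
3. N lies on line WH with WN:NH = 4:3 ⇒ N = (0, 3/7)
4. X is the centroid of triangle HCZ ⇒ X = (1/3, -1/2)
5. U lies on line XC with XU:UC = 5:1 ⇒ U = (1/18, -4/3)
2·[CZL] = 5/4, 2·[LUN] = -223/252
[CZL]:[LUN] = 5/4:-223/252 = -315/223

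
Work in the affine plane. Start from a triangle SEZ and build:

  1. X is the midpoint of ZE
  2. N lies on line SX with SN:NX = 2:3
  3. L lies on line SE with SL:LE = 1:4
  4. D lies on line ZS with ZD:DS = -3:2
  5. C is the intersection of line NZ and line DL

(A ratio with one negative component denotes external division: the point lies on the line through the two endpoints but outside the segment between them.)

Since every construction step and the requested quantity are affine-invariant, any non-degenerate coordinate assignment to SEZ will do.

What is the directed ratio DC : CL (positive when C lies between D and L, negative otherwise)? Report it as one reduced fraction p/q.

Assign S = (0, 0), E = (1, 0), Z = (0, 1) — the answer is frame-independent, so this choice is without loss of generality.
1. X is the midpoint of ZE ⇒ X = (1/2, 1/2)
2. N lies on line SX with SN:NX = 2:3 ⇒ N = (1/5, 1/5)
3. L lies on line SE with SL:LE = 1:4 ⇒ L = (1/5, 0)
4. D lies on line ZS with ZD:DS = -3:2 ⇒ D = (0, -2)
5. C is the intersection of line NZ and line DL ⇒ C = (3/14, 1/7)
C = D + t·(L−D) with t = 15/14, so DC:CL = t:(1−t) = 15/14:-1/14

DC:CL = -15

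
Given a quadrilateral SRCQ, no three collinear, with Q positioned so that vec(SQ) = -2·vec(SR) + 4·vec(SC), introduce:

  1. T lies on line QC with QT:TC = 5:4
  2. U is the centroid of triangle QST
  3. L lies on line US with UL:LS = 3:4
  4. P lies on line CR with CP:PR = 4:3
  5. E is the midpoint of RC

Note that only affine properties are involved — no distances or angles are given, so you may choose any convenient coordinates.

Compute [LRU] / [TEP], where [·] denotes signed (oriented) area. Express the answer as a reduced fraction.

[LRU]:[TEP] = 57/2

Work in coordinates with S = (0, 0), R = (1, 0), C = (0, 1), Q = (-2, 4).
1. T lies on line QC with QT:TC = 5:4 ⇒ T = (-8/9, 7/3)
2. U is the centroid of triangle QST ⇒ U = (-26/27, 19/9)
3. L lies on line US with UL:LS = 3:4 ⇒ L = (-104/189, 76/63)
4. P lies on line CR with CP:PR = 4:3 ⇒ P = (4/7, 3/7)
5. E is the midpoint of RC ⇒ E = (1/2, 1/2)
2·[LRU] = 19/21, 2·[TEP] = 2/63
[LRU]:[TEP] = 19/21:2/63 = 57/2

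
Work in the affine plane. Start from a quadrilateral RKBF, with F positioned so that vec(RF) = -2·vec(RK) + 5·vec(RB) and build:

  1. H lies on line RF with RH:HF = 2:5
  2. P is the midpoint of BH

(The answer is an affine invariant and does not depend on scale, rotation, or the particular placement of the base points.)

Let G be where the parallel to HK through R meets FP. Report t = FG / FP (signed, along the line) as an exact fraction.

Work in coordinates with R = (0, 0), K = (1, 0), B = (0, 1), F = (-2, 5).
1. H lies on line RF with RH:HF = 2:5 ⇒ H = (-4/7, 10/7)
2. P is the midpoint of BH ⇒ P = (-2/7, 17/14)
through R parallel to HK: direction (11/7, -10/7); meets FP at G = (22/49, -20/49)
G = F + t·(P−F) with t = 10/7

t = 10/7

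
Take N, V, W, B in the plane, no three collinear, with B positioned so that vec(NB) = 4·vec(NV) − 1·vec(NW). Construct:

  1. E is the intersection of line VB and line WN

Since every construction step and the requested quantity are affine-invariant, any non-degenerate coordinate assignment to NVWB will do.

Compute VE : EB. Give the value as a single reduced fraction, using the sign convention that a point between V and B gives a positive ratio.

Assign N = (0, 0), V = (1, 0), W = (0, 1), B = (4, -1) — the answer is frame-independent, so this choice is without loss of generality.
1. E is the intersection of line VB and line WN ⇒ E = (0, 1/3)
E = V + t·(B−V) with t = -1/3, so VE:EB = t:(1−t) = -1/3:4/3

VE:EB = -1/4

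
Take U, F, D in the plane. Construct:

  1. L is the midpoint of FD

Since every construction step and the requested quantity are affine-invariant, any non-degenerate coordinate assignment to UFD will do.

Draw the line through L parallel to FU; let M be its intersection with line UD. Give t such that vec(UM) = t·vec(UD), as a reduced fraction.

Set U = (0, 0), F = (1, 0), D = (0, 1); any affine frame gives the same invariant.
1. L is the midpoint of FD ⇒ L = (1/2, 1/2)
through L parallel to FU: direction (-1, 0); meets UD at M = (0, 1/2)
M = U + t·(D−U) with t = 1/2

t = 1/2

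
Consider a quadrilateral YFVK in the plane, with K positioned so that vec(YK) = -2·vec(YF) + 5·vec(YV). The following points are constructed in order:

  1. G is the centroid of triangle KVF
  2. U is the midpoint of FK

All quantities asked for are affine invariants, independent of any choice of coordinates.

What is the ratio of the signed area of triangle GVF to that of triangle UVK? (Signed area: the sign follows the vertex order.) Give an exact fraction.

Assign Y = (0, 0), F = (1, 0), V = (0, 1), K = (-2, 5) — the answer is frame-independent, so this choice is without loss of generality.
1. G is the centroid of triangle KVF ⇒ G = (-1/3, 2)
2. U is the midpoint of FK ⇒ U = (-1/2, 5/2)
2·[GVF] = 2/3, 2·[UVK] = -1
[GVF]:[UVK] = 2/3:-1 = -2/3

[GVF]:[UVK] = -2/3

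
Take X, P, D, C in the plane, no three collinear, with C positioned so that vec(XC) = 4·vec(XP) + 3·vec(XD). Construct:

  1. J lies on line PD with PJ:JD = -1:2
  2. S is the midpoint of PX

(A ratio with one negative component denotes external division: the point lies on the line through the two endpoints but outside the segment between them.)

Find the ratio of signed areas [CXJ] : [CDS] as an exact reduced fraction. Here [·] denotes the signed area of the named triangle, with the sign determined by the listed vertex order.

[CXJ]:[CDS] = 2

Choose coordinates X = (0, 0), P = (1, 0), D = (0, 1), C = (4, 3).
1. J lies on line PD with PJ:JD = -1:2 ⇒ J = (2, -1)
2. S is the midpoint of PX ⇒ S = (1/2, 0)
2·[CXJ] = 10, 2·[CDS] = 5
[CXJ]:[CDS] = 10:5 = 2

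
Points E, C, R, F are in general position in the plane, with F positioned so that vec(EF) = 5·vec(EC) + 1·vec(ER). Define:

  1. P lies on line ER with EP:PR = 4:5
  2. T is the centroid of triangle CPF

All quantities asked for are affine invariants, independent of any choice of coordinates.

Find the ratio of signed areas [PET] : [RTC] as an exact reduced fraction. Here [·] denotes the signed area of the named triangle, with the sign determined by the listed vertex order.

[PET]:[RTC] = -3/5

Set E = (0, 0), C = (1, 0), R = (0, 1), F = (5, 1); any affine frame gives the same invariant.
1. P lies on line ER with EP:PR = 4:5 ⇒ P = (0, 4/9)
2. T is the centroid of triangle CPF ⇒ T = (2, 13/27)
2·[PET] = 8/9, 2·[RTC] = -40/27
[PET]:[RTC] = 8/9:-40/27 = -3/5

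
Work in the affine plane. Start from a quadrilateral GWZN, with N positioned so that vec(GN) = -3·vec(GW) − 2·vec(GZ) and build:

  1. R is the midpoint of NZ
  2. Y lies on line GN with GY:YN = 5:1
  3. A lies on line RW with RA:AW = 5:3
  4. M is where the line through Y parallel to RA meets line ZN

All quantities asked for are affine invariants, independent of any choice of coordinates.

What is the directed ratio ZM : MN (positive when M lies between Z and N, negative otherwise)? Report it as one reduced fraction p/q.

Assign G = (0, 0), W = (1, 0), Z = (0, 1), N = (-3, -2) — the answer is frame-independent, so this choice is without loss of generality.
1. R is the midpoint of NZ ⇒ R = (-3/2, -1/2)
2. Y lies on line GN with GY:YN = 5:1 ⇒ Y = (-5/2, -5/3)
3. A lies on line RW with RA:AW = 5:3 ⇒ A = (1/16, -3/16)
4. M is where the line through Y parallel to RA meets line ZN ⇒ M = (-65/24, -41/24)
M = Z + t·(N−Z) with t = 65/72, so ZM:MN = t:(1−t) = 65/72:7/72

ZM:MN = 65/7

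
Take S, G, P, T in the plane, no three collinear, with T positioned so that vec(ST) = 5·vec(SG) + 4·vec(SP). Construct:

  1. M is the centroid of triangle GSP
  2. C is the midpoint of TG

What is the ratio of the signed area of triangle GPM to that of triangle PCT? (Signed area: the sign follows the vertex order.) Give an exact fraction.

Choose coordinates S = (0, 0), G = (1, 0), P = (0, 1), T = (5, 4).
1. M is the centroid of triangle GSP ⇒ M = (1/3, 1/3)
2. C is the midpoint of TG ⇒ C = (3, 2)
2·[GPM] = 1/3, 2·[PCT] = 4
[GPM]:[PCT] = 1/3:4 = 1/12

[GPM]:[PCT] = 1/12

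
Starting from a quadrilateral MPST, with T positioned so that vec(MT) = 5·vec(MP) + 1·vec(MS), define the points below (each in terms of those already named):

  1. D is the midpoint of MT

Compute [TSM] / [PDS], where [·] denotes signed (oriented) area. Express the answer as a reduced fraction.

Set M = (0, 0), P = (1, 0), S = (0, 1), T = (5, 1); any affine frame gives the same invariant.
1. D is the midpoint of MT ⇒ D = (5/2, 1/2)
2·[TSM] = 5, 2·[PDS] = 2
[TSM]:[PDS] = 5:2 = 5/2

[TSM]:[PDS] = 5/2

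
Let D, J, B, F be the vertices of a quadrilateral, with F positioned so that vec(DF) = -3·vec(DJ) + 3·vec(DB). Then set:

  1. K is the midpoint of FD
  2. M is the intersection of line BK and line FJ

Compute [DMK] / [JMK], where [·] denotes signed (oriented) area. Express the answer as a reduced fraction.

Assign D = (0, 0), J = (1, 0), B = (0, 1), F = (-3, 3) — the answer is frame-independent, so this choice is without loss of generality.
1. K is the midpoint of FD ⇒ K = (-3/2, 3/2)
2. M is the intersection of line BK and line FJ ⇒ M = (-3/5, 6/5)
2·[DMK] = 9/10, 2·[JMK] = 3/5
[DMK]:[JMK] = 9/10:3/5 = 3/2

[DMK]:[JMK] = 3/2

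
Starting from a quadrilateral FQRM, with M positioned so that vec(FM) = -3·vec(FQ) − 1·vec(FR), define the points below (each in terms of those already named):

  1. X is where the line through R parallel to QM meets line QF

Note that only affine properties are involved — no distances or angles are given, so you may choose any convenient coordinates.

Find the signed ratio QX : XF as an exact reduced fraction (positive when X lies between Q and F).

Choose coordinates F = (0, 0), Q = (1, 0), R = (0, 1), M = (-3, -1).
1. X is where the line through R parallel to QM meets line QF ⇒ X = (-4, 0)
X = Q + t·(F−Q) with t = 5, so QX:XF = t:(1−t) = 5:-4

QX:XF = -5/4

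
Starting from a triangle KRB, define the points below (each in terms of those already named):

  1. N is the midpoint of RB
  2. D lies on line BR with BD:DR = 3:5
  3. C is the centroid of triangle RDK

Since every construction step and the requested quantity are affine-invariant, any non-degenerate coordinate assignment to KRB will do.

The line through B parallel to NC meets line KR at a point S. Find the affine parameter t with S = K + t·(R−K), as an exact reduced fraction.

Choose coordinates K = (0, 0), R = (1, 0), B = (0, 1).
1. N is the midpoint of RB ⇒ N = (1/2, 1/2)
2. D lies on line BR with BD:DR = 3:5 ⇒ D = (3/8, 5/8)
3. C is the centroid of triangle RDK ⇒ C = (11/24, 5/24)
through B parallel to NC: direction (-1/24, -7/24); meets KR at S = (-1/7, 0)
S = K + t·(R−K) with t = -1/7

t = -1/7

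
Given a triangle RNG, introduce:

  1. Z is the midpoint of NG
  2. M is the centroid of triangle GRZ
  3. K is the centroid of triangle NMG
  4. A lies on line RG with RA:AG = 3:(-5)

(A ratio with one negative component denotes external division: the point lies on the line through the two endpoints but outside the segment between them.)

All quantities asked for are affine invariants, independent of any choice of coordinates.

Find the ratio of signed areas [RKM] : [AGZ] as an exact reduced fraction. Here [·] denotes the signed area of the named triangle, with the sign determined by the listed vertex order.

[RKM]:[AGZ] = -4/45

Choose coordinates R = (0, 0), N = (1, 0), G = (0, 1).
1. Z is the midpoint of NG ⇒ Z = (1/2, 1/2)
2. M is the centroid of triangle GRZ ⇒ M = (1/6, 1/2)
3. K is the centroid of triangle NMG ⇒ K = (7/18, 1/2)
4. A lies on line RG with RA:AG = 3:(-5) ⇒ A = (0, -3/2)
2·[RKM] = 1/9, 2·[AGZ] = -5/4
[RKM]:[AGZ] = 1/9:-5/4 = -4/45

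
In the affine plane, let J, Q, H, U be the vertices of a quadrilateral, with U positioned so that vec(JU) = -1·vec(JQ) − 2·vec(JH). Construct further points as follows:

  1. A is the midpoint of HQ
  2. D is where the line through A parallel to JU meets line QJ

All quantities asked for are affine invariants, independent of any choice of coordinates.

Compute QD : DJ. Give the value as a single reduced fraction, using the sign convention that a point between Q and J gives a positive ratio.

Set J = (0, 0), Q = (1, 0), H = (0, 1), U = (-1, -2); any affine frame gives the same invariant.
1. A is the midpoint of HQ ⇒ A = (1/2, 1/2)
2. D is where the line through A parallel to JU meets line QJ ⇒ D = (1/4, 0)
D = Q + t·(J−Q) with t = 3/4, so QD:DJ = t:(1−t) = 3/4:1/4

QD:DJ = 3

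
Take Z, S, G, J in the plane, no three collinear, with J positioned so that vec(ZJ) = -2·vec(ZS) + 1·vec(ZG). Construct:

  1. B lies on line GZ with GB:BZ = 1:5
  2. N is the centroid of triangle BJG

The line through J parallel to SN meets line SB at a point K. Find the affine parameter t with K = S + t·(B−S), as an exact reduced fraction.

t = -21/8

Set Z = (0, 0), S = (1, 0), G = (0, 1), J = (-2, 1); any affine frame gives the same invariant.
1. B lies on line GZ with GB:BZ = 1:5 ⇒ B = (0, 5/6)
2. N is the centroid of triangle BJG ⇒ N = (-2/3, 17/18)
through J parallel to SN: direction (-5/3, 17/18); meets SB at K = (29/8, -35/16)
K = S + t·(B−S) with t = -21/8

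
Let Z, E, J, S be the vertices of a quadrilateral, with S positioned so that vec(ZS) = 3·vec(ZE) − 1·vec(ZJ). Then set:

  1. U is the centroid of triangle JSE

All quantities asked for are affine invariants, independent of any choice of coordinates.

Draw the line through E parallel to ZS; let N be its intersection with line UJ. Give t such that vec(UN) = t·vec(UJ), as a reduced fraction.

Work in coordinates with Z = (0, 0), E = (1, 0), J = (0, 1), S = (3, -1).
1. U is the centroid of triangle JSE ⇒ U = (4/3, 0)
through E parallel to ZS: direction (3, -1); meets UJ at N = (8/5, -1/5)
N = U + t·(J−U) with t = -1/5

t = -1/5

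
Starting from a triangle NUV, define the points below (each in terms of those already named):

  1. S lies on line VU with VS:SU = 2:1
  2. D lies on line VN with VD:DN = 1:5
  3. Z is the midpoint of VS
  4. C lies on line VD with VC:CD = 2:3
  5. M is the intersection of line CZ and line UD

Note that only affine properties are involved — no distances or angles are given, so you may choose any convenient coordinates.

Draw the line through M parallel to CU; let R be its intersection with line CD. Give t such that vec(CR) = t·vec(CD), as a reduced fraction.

Work in coordinates with N = (0, 0), U = (1, 0), V = (0, 1).
1. S lies on line VU with VS:SU = 2:1 ⇒ S = (2/3, 1/3)
2. D lies on line VN with VD:DN = 1:5 ⇒ D = (0, 5/6)
3. Z is the midpoint of VS ⇒ Z = (1/3, 2/3)
4. C lies on line VD with VC:CD = 2:3 ⇒ C = (0, 14/15)
5. M is the intersection of line CZ and line UD ⇒ M = (-3, 10/3)
through M parallel to CU: direction (1, -14/15); meets CD at R = (0, 8/15)
R = C + t·(D−C) with t = 4

t = 4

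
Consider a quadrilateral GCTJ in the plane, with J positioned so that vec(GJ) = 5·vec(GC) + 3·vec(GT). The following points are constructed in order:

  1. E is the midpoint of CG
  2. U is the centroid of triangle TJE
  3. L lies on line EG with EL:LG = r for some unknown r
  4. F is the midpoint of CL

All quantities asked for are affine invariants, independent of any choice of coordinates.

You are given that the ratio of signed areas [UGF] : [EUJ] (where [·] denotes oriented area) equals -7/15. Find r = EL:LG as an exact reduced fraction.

r = 1/4

Assign G = (0, 0), C = (1, 0), T = (0, 1), J = (5, 3) — the answer is frame-independent, so this choice is without loss of generality.
1. E is the midpoint of CG ⇒ E = (1/2, 0)
2. U is the centroid of triangle TJE ⇒ U = (11/6, 4/3)
3. With EL:LG = r, write λ = r/(r+1) so L = E + λ·(G−E); L is affine-linear in λ
4. F is the midpoint of CL ⇒ F is an affine combination of earlier points and hence also affine-linear in λ
Every point depending on L is an affine combination of L and λ-independent points, so each such coordinate is linear in λ; the λ² term in each signed area is a multiple of (G−E)×(G−E) = 0, so 2·[UGF] and 2·[EUJ] are each linear in λ. Evaluating at λ=0 and λ=1:
  2·[UGF] = -1/3·λ + 1,   2·[EUJ] = -2
So [UGF]:[EUJ] = (-1/3·λ + 1) / (-2). Setting this equal to -7/15:
  -1/3·λ + 1 = -7/15·(-2)  ⇒  λ = 1/5
Then r = λ/(1−λ) = (1/5)/(4/5) = 1/4. Check: with r = 1/4, L = (2/5, 0) and [UGF]:[EUJ] = -7/15 as required.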